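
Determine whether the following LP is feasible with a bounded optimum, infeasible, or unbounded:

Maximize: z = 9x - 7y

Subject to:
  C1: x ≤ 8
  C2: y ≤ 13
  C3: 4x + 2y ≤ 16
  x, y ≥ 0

Feasible with a bounded optimal solution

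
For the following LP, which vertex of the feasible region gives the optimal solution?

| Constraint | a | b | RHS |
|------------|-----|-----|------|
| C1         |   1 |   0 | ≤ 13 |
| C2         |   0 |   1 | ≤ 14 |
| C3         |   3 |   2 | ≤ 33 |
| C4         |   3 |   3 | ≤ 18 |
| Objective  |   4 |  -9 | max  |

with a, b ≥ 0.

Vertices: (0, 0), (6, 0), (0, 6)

Evaluate the objective at each vertex of the feasible region:
  z(0, 0) = 0
  z(6, 0) = 24  ←
  z(0, 6) = -54
The maximum is at a = 6, b = 0.

(6, 0)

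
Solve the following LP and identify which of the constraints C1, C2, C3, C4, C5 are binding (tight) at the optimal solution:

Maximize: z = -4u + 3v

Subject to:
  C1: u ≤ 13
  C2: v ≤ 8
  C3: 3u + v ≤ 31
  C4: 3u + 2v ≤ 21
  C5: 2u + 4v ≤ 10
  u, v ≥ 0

At u = 0, v = 2.5, compute slack b - a·x for each constraint:
  C1: 13 − 0 = 13  (slack)
  C2: 8 − 2.5 = 5.5  (slack)
  C3: 31 − 2.5 = 28.5  (slack)
  C4: 21 − 5 = 16  (slack)
  C5: 10 − 10 = 0  (binding)

Optimal: u = 0, v = 2.5
Binding: C5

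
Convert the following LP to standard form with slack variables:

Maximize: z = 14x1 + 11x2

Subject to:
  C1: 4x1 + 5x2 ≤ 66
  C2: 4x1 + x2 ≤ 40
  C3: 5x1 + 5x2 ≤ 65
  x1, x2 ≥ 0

max z = 14x1 + 11x2

s.t.
  4x1 + 5x2 + s1 = 66
  4x1 + x2 + s2 = 40
  5x1 + 5x2 + s3 = 65
  x1, x2, s1, s2, s3 ≥ 0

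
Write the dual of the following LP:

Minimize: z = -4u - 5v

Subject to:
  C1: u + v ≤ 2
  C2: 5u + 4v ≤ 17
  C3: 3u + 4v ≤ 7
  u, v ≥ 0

Primal min cᵀx s.t. Ax ≤ b, x ≥ 0  →  Dual max −bᵀy s.t. Aᵀy ≥ −c, y ≥ 0.

Maximize: z = -2y1 - 17y2 - 7y3

Subject to:
  y1 + 5y2 + 3y3 ≥ 4
  y1 + 4y2 + 4y3 ≥ 5
  y1, y2, y3 ≥ 0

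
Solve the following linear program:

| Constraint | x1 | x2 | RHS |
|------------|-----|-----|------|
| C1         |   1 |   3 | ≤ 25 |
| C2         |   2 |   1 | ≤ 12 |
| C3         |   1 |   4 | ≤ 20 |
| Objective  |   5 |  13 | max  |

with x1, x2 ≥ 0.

Evaluate the objective at each vertex of the feasible region:
  z(0, 0) = 0
  z(6, 0) = 30
  z(4, 4) = 72  ←
  z(0, 5) = 65
The maximum is at x1 = 4, x2 = 4.

x1 = 4, x2 = 4, z = 72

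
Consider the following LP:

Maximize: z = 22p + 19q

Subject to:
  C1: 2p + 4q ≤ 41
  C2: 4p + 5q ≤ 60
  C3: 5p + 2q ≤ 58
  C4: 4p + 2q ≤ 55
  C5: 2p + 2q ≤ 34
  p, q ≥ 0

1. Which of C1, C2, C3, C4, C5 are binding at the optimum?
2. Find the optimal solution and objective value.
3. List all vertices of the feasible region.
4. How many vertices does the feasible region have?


1. C2, C3
2. p = 10, q = 4, z = 296
3. (0, 0), (11.6, 0), (10, 4), (5.833, 7.333), (0, 10.25)
4. 5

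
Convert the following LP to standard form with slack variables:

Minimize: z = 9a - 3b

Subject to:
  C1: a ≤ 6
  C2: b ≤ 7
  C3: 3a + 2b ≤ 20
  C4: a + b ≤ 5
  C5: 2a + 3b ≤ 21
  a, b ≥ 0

min z = 9a - 3b

s.t.
  a + s1 = 6
  b + s2 = 7
  3a + 2b + s3 = 20
  a + b + s4 = 5
  2a + 3b + s5 = 21
  a, b, s1, s2, s3, s4, s5 ≥ 0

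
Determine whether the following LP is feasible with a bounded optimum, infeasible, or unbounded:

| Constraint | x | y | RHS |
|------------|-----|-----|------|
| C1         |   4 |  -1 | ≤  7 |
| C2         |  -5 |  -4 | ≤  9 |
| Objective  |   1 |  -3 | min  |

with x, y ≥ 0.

Unbounded (objective can decrease without bound)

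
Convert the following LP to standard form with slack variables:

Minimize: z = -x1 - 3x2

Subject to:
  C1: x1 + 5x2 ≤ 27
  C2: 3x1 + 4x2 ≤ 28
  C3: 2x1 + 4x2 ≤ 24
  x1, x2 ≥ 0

min z = -x1 - 3x2

s.t.
  x1 + 5x2 + s1 = 27
  3x1 + 4x2 + s2 = 28
  2x1 + 4x2 + s3 = 24
  x1, x2, s1, s2, s3 ≥ 0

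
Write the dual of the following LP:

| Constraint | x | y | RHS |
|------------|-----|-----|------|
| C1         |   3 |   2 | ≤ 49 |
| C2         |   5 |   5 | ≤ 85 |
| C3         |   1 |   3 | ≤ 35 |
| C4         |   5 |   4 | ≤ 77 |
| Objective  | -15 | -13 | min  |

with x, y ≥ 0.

Primal min cᵀx s.t. Ax ≤ b, x ≥ 0  →  Dual max −bᵀy s.t. Aᵀy ≥ −c, y ≥ 0.

Maximize: z = -49y1 - 85y2 - 35y3 - 77y4

Subject to:
  3y1 + 5y2 + y3 + 5y4 ≥ 15
  2y1 + 5y2 + 3y3 + 4y4 ≥ 13
  y1, y2, y3, y4 ≥ 0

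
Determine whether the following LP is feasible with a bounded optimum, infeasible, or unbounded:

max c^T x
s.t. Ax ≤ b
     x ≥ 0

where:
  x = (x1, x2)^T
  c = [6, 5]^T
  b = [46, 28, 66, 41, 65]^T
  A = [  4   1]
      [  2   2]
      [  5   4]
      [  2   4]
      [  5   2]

Feasible with a bounded optimal solution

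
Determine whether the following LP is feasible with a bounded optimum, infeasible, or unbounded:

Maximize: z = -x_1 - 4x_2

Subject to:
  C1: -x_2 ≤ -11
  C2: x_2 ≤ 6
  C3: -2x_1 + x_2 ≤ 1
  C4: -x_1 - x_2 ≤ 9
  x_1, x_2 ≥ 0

Infeasible (no feasible solution exists)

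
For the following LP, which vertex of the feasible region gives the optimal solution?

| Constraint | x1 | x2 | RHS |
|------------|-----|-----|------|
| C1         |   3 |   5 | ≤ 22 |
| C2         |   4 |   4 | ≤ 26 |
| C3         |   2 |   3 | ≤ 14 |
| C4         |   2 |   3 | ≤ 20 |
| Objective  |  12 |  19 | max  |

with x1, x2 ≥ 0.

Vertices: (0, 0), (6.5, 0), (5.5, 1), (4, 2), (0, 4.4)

Evaluate the objective at each vertex of the feasible region:
  z(0, 0) = 0
  z(6.5, 0) = 78
  z(5.5, 1) = 85
  z(4, 2) = 86  ←
  z(0, 4.4) = 83.6
The maximum is at x1 = 4, x2 = 2.

(4, 2)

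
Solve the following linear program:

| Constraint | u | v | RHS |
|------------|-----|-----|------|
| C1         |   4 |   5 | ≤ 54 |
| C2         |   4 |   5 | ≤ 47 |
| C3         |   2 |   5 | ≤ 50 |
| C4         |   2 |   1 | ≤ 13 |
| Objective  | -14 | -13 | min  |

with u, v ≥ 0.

Evaluate the objective at each vertex of the feasible region:
  z(0, 0) = 0
  z(6.5, 0) = -91
  z(3, 7) = -133  ←
  z(0, 9.4) = -122.2
The minimum is at u = 3, v = 7.

u = 3, v = 7, z = -133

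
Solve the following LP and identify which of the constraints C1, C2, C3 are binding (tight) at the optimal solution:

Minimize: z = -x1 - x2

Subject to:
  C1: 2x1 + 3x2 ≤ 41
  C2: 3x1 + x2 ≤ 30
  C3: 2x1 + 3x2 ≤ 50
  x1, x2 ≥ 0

At x1 = 7, x2 = 9, compute slack b - a·x for each constraint:
  C1: 41 − 41 = 0  (binding)
  C2: 30 − 30 = 0  (binding)
  C3: 50 − 41 = 9  (slack)

Optimal: x1 = 7, x2 = 9
Binding: C1, C2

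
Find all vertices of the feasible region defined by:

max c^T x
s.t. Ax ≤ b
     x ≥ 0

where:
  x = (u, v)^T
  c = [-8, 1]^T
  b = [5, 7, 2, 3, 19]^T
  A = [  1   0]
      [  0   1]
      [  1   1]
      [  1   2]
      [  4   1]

(0, 0), (2, 0), (1, 1), (0, 1.5)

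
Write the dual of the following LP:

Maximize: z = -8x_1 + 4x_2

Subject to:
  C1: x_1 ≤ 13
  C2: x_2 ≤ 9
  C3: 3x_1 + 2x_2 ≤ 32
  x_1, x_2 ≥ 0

Primal max cᵀx s.t. Ax ≤ b, x ≥ 0  →  Dual min bᵀy s.t. Aᵀy ≥ c, y ≥ 0.

Minimize: z = 13y1 + 9y2 + 32y3

Subject to:
  y1 + 3y3 ≥ -8
  y2 + 2y3 ≥ 4
  y1, y2, y3 ≥ 0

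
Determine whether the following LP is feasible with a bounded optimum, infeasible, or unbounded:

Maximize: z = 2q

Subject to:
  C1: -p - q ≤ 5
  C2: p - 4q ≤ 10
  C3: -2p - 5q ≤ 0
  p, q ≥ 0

Unbounded (objective can increase without bound)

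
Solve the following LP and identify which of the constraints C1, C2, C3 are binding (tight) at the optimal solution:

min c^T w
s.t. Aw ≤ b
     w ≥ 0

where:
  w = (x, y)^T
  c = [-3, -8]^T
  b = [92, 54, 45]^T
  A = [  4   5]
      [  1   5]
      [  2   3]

At x = 9, y = 9, compute slack b - a·x for each constraint:
  C1: 92 − 81 = 11  (slack)
  C2: 54 − 54 = 0  (binding)
  C3: 45 − 45 = 0  (binding)

Optimal: x = 9, y = 9
Binding: C2, C3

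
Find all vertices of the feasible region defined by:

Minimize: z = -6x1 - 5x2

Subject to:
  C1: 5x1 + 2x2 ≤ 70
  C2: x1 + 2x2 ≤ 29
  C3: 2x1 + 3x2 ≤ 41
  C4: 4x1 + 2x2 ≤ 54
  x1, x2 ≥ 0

(0, 0), (13.5, 0), (10, 7), (0, 13.67)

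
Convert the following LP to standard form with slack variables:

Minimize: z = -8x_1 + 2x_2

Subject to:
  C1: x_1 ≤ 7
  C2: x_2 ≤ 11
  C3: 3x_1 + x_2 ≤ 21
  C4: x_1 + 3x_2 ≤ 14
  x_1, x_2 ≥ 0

min z = -8x_1 + 2x_2

s.t.
  x_1 + s1 = 7
  x_2 + s2 = 11
  3x_1 + x_2 + s3 = 21
  x_1 + 3x_2 + s4 = 14
  x_1, x_2, s1, s2, s3, s4 ≥ 0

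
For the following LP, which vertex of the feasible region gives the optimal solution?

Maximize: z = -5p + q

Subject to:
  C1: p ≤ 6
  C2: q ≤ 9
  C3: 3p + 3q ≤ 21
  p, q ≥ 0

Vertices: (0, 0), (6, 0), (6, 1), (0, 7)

Evaluate the objective at each vertex of the feasible region:
  z(0, 0) = 0
  z(6, 0) = -30
  z(6, 1) = -29
  z(0, 7) = 7  ←
The maximum is at p = 0, q = 7.

(0, 7)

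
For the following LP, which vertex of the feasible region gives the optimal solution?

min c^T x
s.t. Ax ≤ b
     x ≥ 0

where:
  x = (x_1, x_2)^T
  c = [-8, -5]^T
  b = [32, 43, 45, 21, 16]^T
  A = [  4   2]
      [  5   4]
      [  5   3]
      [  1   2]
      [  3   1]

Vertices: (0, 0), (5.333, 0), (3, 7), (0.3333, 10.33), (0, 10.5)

Evaluate the objective at each vertex of the feasible region:
  z(0, 0) = 0
  z(5.333, 0) = -42.67
  z(3, 7) = -59  ←
  z(0.3333, 10.33) = -54.33
  z(0, 10.5) = -52.5
The minimum is at x_1 = 3, x_2 = 7.

(3, 7)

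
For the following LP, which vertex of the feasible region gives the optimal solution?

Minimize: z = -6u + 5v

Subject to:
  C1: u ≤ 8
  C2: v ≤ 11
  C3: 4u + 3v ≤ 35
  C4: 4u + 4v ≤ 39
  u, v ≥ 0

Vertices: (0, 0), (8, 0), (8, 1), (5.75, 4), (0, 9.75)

Evaluate the objective at each vertex of the feasible region:
  z(0, 0) = 0
  z(8, 0) = -48  ←
  z(8, 1) = -43
  z(5.75, 4) = -14.5
  z(0, 9.75) = 48.75
The minimum is at u = 8, v = 0.

(8, 0)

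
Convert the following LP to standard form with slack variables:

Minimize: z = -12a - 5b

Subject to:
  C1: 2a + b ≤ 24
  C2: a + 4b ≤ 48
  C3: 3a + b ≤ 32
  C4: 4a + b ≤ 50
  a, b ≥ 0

min z = -12a - 5b

s.t.
  2a + b + s1 = 24
  a + 4b + s2 = 48
  3a + b + s3 = 32
  4a + b + s4 = 50
  a, b, s1, s2, s3, s4 ≥ 0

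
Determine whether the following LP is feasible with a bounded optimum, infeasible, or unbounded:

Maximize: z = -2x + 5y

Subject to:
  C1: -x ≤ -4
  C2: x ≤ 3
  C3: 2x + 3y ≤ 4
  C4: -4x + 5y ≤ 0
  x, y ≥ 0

Infeasible (no feasible solution exists)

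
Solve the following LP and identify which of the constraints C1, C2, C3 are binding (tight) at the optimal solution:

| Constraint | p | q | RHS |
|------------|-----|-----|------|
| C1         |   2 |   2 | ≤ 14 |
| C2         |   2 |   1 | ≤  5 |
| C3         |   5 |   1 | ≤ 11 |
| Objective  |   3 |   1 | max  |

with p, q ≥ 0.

At p = 2, q = 1, compute slack b - a·x for each constraint:
  C1: 14 − 6 = 8  (slack)
  C2: 5 − 5 = 0  (binding)
  C3: 11 − 11 = 0  (binding)

Optimal: p = 2, q = 1
Binding: C2, C3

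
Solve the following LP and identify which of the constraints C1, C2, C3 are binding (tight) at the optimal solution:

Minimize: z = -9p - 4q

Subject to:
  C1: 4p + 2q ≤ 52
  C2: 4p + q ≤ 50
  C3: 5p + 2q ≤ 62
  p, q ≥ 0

At p = 10, q = 6, compute slack b - a·x for each constraint:
  C1: 52 − 52 = 0  (binding)
  C2: 50 − 46 = 4  (slack)
  C3: 62 − 62 = 0  (binding)

Optimal: p = 10, q = 6
Binding: C1, C3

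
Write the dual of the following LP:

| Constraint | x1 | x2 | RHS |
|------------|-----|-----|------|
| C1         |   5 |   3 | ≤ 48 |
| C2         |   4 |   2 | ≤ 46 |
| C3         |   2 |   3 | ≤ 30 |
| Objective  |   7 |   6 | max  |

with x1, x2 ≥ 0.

Primal max cᵀx s.t. Ax ≤ b, x ≥ 0  →  Dual min bᵀy s.t. Aᵀy ≥ c, y ≥ 0.

Minimize: z = 48y1 + 46y2 + 30y3

Subject to:
  5y1 + 4y2 + 2y3 ≥ 7
  3y1 + 2y2 + 3y3 ≥ 6
  y1, y2, y3 ≥ 0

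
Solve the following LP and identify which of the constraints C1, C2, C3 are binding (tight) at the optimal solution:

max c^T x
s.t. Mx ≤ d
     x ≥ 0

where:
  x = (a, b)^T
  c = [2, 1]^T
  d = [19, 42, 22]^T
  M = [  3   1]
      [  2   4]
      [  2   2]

At a = 4, b = 7, compute slack b - a·x for each constraint:
  C1: 19 − 19 = 0  (binding)
  C2: 42 − 36 = 6  (slack)
  C3: 22 − 22 = 0  (binding)

Optimal: a = 4, b = 7
Binding: C1, C3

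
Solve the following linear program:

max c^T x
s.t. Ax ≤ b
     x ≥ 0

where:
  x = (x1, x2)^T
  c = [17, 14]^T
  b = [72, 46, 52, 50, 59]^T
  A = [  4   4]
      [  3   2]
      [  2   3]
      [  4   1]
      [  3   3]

Evaluate the objective at each vertex of the feasible region:
  z(0, 0) = 0
  z(12.5, 0) = 212.5
  z(10.8, 6.8) = 278.8
  z(10, 8) = 282  ←
  z(2, 16) = 258
  z(0, 17.33) = 242.7
The maximum is at x1 = 10, x2 = 8.

x1 = 10, x2 = 8, z = 282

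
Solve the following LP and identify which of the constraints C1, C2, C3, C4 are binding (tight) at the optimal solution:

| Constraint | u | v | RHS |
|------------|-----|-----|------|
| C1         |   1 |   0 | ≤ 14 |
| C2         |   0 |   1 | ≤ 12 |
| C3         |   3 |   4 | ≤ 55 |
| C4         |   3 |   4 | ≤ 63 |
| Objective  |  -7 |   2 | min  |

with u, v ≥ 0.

At u = 14, v = 0, compute slack b - a·x for each constraint:
  C1: 14 − 14 = 0  (binding)
  C2: 12 − 0 = 12  (slack)
  C3: 55 − 42 = 13  (slack)
  C4: 63 − 42 = 21  (slack)

Optimal: u = 14, v = 0
Binding: C1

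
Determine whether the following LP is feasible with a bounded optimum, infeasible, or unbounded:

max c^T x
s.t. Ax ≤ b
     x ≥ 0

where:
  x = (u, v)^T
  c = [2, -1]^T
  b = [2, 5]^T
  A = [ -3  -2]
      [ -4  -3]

Unbounded (objective can increase without bound)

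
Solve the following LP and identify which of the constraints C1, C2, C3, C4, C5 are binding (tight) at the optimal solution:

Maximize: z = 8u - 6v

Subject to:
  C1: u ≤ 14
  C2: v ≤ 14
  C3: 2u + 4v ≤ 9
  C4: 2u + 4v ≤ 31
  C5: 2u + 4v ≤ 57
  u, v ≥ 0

At u = 4.5, v = 0, compute slack b - a·x for each constraint:
  C1: 14 − 4.5 = 9.5  (slack)
  C2: 14 − 0 = 14  (slack)
  C3: 9 − 9 = 0  (binding)
  C4: 31 − 9 = 22  (slack)
  C5: 57 − 9 = 48  (slack)

Optimal: u = 4.5, v = 0
Binding: C3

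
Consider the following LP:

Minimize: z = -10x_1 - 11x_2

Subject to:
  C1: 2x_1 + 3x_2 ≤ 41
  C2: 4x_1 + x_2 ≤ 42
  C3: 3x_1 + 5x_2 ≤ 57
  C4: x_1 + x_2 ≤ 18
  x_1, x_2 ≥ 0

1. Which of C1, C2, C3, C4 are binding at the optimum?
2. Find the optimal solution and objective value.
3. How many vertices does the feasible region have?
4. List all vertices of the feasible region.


1. C2, C3
2. x_1 = 9, x_2 = 6, z = -156
3. 4
4. (0, 0), (10.5, 0), (9, 6), (0, 11.4)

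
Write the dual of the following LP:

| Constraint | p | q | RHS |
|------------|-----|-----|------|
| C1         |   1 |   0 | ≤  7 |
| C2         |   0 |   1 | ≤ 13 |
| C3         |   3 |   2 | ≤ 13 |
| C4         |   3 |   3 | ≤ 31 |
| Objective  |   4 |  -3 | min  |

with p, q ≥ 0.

Primal min cᵀx s.t. Ax ≤ b, x ≥ 0  →  Dual max −bᵀy s.t. Aᵀy ≥ −c, y ≥ 0.

Maximize: z = -7y1 - 13y2 - 13y3 - 31y4

Subject to:
  y1 + 3y3 + 3y4 ≥ -4
  y2 + 2y3 + 3y4 ≥ 3
  y1, y2, y3, y4 ≥ 0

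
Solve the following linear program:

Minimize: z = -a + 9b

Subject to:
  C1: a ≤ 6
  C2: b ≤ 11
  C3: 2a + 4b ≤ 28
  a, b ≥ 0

Evaluate the objective at each vertex of the feasible region:
  z(0, 0) = 0
  z(6, 0) = -6  ←
  z(6, 4) = 30
  z(0, 7) = 63
The minimum is at a = 6, b = 0.

a = 6, b = 0, z = -6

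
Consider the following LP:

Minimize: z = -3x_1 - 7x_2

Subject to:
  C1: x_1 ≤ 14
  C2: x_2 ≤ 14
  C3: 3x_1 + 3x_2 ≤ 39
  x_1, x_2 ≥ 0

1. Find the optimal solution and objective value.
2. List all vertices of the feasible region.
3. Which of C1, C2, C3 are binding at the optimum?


1. x_1 = 0, x_2 = 13, z = -91
2. (0, 0), (13, 0), (0, 13)
3. C3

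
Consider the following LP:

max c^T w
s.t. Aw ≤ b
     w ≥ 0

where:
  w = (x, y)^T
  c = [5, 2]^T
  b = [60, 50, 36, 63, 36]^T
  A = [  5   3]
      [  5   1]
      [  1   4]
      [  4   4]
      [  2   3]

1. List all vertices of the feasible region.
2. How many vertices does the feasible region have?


1. (0, 0), (10, 0), (9, 5), (8, 6.667), (7.2, 7.2), (0, 9)
2. 6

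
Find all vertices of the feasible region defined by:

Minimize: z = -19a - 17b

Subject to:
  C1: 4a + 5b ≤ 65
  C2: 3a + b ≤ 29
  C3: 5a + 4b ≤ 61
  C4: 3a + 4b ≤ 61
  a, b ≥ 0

(0, 0), (9.667, 0), (7.857, 5.429), (5, 9), (0, 13)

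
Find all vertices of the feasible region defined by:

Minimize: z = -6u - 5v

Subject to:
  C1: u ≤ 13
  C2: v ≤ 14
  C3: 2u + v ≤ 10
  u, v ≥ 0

(0, 0), (5, 0), (0, 10)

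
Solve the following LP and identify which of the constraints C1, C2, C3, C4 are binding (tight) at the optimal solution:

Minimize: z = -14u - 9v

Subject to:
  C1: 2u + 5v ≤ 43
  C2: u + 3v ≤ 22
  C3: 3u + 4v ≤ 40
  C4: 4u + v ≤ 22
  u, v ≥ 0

At u = 4, v = 6, compute slack b - a·x for each constraint:
  C1: 43 − 38 = 5  (slack)
  C2: 22 − 22 = 0  (binding)
  C3: 40 − 36 = 4  (slack)
  C4: 22 − 22 = 0  (binding)

Optimal: u = 4, v = 6
Binding: C2, C4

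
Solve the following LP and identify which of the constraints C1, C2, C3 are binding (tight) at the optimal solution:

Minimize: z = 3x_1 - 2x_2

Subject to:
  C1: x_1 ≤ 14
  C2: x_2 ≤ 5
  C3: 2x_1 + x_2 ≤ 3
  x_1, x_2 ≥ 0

At x_1 = 0, x_2 = 3, compute slack b - a·x for each constraint:
  C1: 14 − 0 = 14  (slack)
  C2: 5 − 3 = 2  (slack)
  C3: 3 − 3 = 0  (binding)

Optimal: x_1 = 0, x_2 = 3
Binding: C3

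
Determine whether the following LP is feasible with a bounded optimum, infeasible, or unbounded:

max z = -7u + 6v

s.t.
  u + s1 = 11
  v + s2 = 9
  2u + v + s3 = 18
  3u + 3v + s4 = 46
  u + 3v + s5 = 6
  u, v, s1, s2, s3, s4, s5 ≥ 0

Feasible with a bounded optimal solution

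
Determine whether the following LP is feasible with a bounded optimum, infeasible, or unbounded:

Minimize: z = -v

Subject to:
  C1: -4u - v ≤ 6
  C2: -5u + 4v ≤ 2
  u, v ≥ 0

Unbounded (objective can decrease without bound)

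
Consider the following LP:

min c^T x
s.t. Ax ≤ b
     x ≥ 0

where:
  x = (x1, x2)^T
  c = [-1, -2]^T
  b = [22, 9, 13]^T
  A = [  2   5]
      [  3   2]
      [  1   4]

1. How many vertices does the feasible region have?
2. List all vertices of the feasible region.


1. 4
2. (0, 0), (3, 0), (1, 3), (0, 3.25)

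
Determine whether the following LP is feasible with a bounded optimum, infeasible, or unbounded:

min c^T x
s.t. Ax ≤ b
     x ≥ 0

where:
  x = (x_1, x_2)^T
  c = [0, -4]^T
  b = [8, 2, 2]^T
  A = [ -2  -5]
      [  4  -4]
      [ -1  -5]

Unbounded (objective can decrease without bound)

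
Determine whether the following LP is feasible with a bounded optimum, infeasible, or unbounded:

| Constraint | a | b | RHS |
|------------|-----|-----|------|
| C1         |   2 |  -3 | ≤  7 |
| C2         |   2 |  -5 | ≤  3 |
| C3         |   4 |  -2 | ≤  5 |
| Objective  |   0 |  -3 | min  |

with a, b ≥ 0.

Unbounded (objective can decrease without bound)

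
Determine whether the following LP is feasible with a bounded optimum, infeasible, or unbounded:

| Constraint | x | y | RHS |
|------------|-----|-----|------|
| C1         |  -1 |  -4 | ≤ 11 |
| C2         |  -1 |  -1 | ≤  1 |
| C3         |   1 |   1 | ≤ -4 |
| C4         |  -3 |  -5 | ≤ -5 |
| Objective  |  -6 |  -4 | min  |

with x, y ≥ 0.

Infeasible (no feasible solution exists)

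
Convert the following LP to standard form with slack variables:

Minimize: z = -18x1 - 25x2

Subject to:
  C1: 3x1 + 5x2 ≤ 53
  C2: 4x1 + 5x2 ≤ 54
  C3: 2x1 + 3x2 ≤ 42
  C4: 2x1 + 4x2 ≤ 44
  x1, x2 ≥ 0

min z = -18x1 - 25x2

s.t.
  3x1 + 5x2 + s1 = 53
  4x1 + 5x2 + s2 = 54
  2x1 + 3x2 + s3 = 42
  2x1 + 4x2 + s4 = 44
  x1, x2, s1, s2, s3, s4 ≥ 0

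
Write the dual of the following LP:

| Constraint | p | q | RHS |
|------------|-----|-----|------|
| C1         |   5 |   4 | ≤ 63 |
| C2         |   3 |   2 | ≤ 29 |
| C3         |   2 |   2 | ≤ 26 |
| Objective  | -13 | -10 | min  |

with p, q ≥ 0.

Primal min cᵀx s.t. Ax ≤ b, x ≥ 0  →  Dual max −bᵀy s.t. Aᵀy ≥ −c, y ≥ 0.

Maximize: z = -63y1 - 29y2 - 26y3

Subject to:
  5y1 + 3y2 + 2y3 ≥ 13
  4y1 + 2y2 + 2y3 ≥ 10
  y1, y2, y3 ≥ 0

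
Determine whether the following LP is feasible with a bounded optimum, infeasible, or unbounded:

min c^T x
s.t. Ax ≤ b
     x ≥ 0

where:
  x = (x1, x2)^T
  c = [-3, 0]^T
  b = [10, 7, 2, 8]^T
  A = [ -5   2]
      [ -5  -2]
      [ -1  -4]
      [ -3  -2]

Unbounded (objective can decrease without bound)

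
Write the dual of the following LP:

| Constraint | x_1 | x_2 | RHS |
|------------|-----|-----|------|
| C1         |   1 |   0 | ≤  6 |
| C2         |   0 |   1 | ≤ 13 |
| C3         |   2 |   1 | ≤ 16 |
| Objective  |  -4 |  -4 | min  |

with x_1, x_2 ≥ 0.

Primal min cᵀx s.t. Ax ≤ b, x ≥ 0  →  Dual max −bᵀy s.t. Aᵀy ≥ −c, y ≥ 0.

Maximize: z = -6y1 - 13y2 - 16y3

Subject to:
  y1 + 2y3 ≥ 4
  y2 + y3 ≥ 4
  y1, y2, y3 ≥ 0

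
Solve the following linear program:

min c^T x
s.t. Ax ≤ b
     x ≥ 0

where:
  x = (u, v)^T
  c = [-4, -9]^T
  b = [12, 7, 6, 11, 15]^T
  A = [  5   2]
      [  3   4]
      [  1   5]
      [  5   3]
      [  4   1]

Evaluate the objective at each vertex of the feasible region:
  z(0, 0) = 0
  z(2.2, 0) = -8.8
  z(2.091, 0.1818) = -10
  z(1, 1) = -13  ←
  z(0, 1.2) = -10.8
The minimum is at u = 1, v = 1.

u = 1, v = 1, z = -13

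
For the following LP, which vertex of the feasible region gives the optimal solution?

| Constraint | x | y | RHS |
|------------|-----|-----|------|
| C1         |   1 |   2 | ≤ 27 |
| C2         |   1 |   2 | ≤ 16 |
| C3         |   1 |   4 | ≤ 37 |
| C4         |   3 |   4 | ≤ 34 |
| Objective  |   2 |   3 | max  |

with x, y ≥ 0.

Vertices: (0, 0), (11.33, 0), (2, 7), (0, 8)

Evaluate the objective at each vertex of the feasible region:
  z(0, 0) = 0
  z(11.33, 0) = 22.67
  z(2, 7) = 25  ←
  z(0, 8) = 24
The maximum is at x = 2, y = 7.

(2, 7)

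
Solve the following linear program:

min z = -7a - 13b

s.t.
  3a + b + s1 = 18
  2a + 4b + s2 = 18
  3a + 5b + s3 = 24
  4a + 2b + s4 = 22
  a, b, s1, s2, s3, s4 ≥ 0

Evaluate the objective at each vertex of the feasible region:
  z(0, 0) = 0
  z(5.5, 0) = -38.5
  z(4.429, 2.143) = -58.86
  z(3, 3) = -60  ←
  z(0, 4.5) = -58.5
The minimum is at a = 3, b = 3.

a = 3, b = 3, z = -60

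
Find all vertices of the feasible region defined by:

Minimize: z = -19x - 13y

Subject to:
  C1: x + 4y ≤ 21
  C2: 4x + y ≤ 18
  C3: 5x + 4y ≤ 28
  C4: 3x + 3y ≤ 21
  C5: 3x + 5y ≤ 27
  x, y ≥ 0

(0, 0), (4.5, 0), (4, 2), (2.462, 3.923), (0.4286, 5.143), (0, 5.25)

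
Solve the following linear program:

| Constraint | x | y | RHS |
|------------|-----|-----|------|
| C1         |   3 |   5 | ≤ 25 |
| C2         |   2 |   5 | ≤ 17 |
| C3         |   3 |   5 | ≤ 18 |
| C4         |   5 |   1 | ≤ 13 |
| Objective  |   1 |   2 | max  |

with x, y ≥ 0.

Evaluate the objective at each vertex of the feasible region:
  z(0, 0) = 0
  z(2.6, 0) = 2.6
  z(2.136, 2.318) = 6.773
  z(1, 3) = 7  ←
  z(0, 3.4) = 6.8
The maximum is at x = 1, y = 3.

x = 1, y = 3, z = 7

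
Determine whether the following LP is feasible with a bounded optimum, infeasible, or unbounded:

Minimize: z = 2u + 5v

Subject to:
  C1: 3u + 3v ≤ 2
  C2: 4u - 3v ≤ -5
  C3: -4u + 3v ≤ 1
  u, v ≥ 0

Infeasible (no feasible solution exists)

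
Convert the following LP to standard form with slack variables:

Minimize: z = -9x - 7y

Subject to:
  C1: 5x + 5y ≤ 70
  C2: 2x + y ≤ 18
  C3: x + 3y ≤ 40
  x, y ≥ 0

min z = -9x - 7y

s.t.
  5x + 5y + s1 = 70
  2x + y + s2 = 18
  x + 3y + s3 = 40
  x, y, s1, s2, s3 ≥ 0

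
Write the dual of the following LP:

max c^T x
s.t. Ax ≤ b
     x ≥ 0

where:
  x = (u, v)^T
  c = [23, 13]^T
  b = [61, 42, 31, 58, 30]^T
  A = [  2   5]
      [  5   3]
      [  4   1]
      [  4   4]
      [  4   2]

Primal max cᵀx s.t. Ax ≤ b, x ≥ 0  →  Dual min bᵀy s.t. Aᵀy ≥ c, y ≥ 0.

Minimize: z = 61y1 + 42y2 + 31y3 + 58y4 + 30y5

Subject to:
  2y1 + 5y2 + 4y3 + 4y4 + 4y5 ≥ 23
  5y1 + 3y2 + y3 + 4y4 + 2y5 ≥ 13
  y1, y2, y3, y4, y5 ≥ 0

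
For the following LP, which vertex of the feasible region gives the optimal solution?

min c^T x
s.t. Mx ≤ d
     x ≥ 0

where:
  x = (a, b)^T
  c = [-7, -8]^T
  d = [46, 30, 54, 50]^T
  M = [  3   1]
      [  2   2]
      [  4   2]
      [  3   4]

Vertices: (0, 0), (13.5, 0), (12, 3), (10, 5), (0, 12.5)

Evaluate the objective at each vertex of the feasible region:
  z(0, 0) = 0
  z(13.5, 0) = -94.5
  z(12, 3) = -108
  z(10, 5) = -110  ←
  z(0, 12.5) = -100
The minimum is at a = 10, b = 5.

(10, 5)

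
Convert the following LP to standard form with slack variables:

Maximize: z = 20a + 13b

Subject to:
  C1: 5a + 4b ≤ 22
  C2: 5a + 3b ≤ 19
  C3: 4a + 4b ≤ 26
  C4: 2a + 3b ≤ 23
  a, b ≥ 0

max z = 20a + 13b

s.t.
  5a + 4b + s1 = 22
  5a + 3b + s2 = 19
  4a + 4b + s3 = 26
  2a + 3b + s4 = 23
  a, b, s1, s2, s3, s4 ≥ 0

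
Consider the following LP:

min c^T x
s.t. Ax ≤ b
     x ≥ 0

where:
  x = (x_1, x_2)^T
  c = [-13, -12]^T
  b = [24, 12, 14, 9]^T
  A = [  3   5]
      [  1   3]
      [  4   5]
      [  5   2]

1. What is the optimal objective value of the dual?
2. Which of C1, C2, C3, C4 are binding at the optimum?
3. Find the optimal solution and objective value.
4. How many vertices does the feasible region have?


1. -37
2. C3, C4
3. x_1 = 1, x_2 = 2, z = -37
4. 4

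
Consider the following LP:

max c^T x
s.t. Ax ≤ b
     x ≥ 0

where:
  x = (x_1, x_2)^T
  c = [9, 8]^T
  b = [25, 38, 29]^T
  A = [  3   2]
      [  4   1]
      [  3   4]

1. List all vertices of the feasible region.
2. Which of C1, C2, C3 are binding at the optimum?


1. (0, 0), (8.333, 0), (7, 2), (0, 7.25)
2. C1, C3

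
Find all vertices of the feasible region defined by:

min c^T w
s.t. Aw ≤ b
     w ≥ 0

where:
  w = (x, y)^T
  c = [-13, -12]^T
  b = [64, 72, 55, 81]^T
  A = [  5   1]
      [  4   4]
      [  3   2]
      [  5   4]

(0, 0), (12.8, 0), (11.67, 5.667), (9, 9), (0, 18)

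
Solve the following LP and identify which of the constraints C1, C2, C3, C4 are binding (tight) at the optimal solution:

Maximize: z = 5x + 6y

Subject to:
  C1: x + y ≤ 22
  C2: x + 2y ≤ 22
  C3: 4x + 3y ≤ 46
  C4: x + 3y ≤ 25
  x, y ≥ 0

At x = 7, y = 6, compute slack b - a·x for each constraint:
  C1: 22 − 13 = 9  (slack)
  C2: 22 − 19 = 3  (slack)
  C3: 46 − 46 = 0  (binding)
  C4: 25 − 25 = 0  (binding)

Optimal: x = 7, y = 6
Binding: C3, C4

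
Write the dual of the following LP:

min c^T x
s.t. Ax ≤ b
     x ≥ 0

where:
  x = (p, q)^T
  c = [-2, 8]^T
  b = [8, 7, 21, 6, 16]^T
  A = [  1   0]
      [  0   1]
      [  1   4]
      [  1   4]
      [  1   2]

Primal min cᵀx s.t. Ax ≤ b, x ≥ 0  →  Dual max −bᵀy s.t. Aᵀy ≥ −c, y ≥ 0.

Maximize: z = -8y1 - 7y2 - 21y3 - 6y4 - 16y5

Subject to:
  y1 + y3 + y4 + y5 ≥ 2
  y2 + 4y3 + 4y4 + 2y5 ≥ -8
  y1, y2, y3, y4, y5 ≥ 0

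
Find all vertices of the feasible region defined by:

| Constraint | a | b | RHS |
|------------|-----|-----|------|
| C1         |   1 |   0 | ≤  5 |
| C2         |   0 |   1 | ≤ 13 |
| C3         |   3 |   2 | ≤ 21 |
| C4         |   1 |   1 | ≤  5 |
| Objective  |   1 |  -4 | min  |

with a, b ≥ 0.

(0, 0), (5, 0), (0, 5)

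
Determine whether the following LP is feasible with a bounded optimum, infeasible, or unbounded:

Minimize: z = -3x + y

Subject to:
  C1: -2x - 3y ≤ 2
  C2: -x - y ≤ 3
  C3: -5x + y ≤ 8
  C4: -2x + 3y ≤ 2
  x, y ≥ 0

Unbounded (objective can decrease without bound)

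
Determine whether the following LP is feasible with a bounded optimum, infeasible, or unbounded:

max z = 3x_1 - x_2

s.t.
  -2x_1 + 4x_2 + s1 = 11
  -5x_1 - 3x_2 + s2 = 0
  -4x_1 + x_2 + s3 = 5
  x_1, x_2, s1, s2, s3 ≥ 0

Unbounded (objective can increase without bound)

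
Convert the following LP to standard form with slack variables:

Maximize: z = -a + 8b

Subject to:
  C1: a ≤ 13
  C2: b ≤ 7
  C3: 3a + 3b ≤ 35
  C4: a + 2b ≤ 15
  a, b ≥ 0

max z = -a + 8b

s.t.
  a + s1 = 13
  b + s2 = 7
  3a + 3b + s3 = 35
  a + 2b + s4 = 15
  a, b, s1, s2, s3, s4 ≥ 0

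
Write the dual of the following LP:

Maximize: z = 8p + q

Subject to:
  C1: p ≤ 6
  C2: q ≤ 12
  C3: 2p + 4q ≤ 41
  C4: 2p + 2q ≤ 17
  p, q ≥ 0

Primal max cᵀx s.t. Ax ≤ b, x ≥ 0  →  Dual min bᵀy s.t. Aᵀy ≥ c, y ≥ 0.

Minimize: z = 6y1 + 12y2 + 41y3 + 17y4

Subject to:
  y1 + 2y3 + 2y4 ≥ 8
  y2 + 4y3 + 2y4 ≥ 1
  y1, y2, y3, y4 ≥ 0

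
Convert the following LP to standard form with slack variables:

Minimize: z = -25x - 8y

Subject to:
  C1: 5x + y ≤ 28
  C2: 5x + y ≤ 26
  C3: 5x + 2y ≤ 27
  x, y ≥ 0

min z = -25x - 8y

s.t.
  5x + y + s1 = 28
  5x + y + s2 = 26
  5x + 2y + s3 = 27
  x, y, s1, s2, s3 ≥ 0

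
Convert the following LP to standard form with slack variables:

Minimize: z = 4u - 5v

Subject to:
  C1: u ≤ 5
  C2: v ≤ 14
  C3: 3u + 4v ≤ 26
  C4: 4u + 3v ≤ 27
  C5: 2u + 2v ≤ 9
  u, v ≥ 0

min z = 4u - 5v

s.t.
  u + s1 = 5
  v + s2 = 14
  3u + 4v + s3 = 26
  4u + 3v + s4 = 27
  2u + 2v + s5 = 9
  u, v, s1, s2, s3, s4, s5 ≥ 0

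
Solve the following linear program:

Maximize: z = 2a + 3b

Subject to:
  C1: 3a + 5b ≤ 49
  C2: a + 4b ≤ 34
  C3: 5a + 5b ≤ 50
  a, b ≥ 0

Evaluate the objective at each vertex of the feasible region:
  z(0, 0) = 0
  z(10, 0) = 20
  z(2, 8) = 28  ←
  z(0, 8.5) = 25.5
The maximum is at a = 2, b = 8.

a = 2, b = 8, z = 28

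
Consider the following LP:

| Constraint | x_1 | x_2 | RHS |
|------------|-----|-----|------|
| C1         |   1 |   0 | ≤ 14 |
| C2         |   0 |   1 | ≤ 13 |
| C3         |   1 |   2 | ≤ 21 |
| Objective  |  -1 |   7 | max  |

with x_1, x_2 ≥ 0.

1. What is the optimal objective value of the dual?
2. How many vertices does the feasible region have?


1. 73.5
2. 4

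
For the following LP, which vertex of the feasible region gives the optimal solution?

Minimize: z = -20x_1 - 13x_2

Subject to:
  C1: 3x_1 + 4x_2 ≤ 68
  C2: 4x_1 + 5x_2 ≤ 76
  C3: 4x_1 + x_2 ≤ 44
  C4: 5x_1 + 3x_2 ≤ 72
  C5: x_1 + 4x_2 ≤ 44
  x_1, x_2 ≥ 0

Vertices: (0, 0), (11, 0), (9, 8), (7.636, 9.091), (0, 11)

Evaluate the objective at each vertex of the feasible region:
  z(0, 0) = 0
  z(11, 0) = -220
  z(9, 8) = -284  ←
  z(7.636, 9.091) = -270.9
  z(0, 11) = -143
The minimum is at x_1 = 9, x_2 = 8.

(9, 8)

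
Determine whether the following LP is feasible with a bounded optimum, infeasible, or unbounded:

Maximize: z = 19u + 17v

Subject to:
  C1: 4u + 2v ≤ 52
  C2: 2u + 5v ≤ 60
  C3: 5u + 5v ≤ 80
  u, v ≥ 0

Feasible with a bounded optimal solution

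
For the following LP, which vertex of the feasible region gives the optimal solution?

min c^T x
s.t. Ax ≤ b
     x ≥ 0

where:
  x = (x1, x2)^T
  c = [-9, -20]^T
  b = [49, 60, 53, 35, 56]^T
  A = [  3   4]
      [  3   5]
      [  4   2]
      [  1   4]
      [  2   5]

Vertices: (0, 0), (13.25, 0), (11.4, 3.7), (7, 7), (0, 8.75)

Evaluate the objective at each vertex of the feasible region:
  z(0, 0) = 0
  z(13.25, 0) = -119.2
  z(11.4, 3.7) = -176.6
  z(7, 7) = -203  ←
  z(0, 8.75) = -175
The minimum is at x1 = 7, x2 = 7.

(7, 7)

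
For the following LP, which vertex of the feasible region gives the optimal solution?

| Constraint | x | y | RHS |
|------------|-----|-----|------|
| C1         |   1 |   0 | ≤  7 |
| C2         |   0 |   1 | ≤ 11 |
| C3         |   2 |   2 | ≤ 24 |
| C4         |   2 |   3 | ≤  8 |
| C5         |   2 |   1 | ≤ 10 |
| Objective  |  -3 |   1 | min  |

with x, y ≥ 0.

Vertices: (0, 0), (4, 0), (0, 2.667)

Evaluate the objective at each vertex of the feasible region:
  z(0, 0) = 0
  z(4, 0) = -12  ←
  z(0, 2.667) = 2.667
The minimum is at x = 4, y = 0.

(4, 0)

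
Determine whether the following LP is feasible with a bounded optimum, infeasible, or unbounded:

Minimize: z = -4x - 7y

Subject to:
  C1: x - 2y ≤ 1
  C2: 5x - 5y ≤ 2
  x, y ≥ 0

Unbounded (objective can decrease without bound)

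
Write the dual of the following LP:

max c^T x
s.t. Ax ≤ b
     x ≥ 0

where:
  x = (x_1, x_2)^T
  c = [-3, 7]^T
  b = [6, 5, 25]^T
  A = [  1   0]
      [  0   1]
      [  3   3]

Primal max cᵀx s.t. Ax ≤ b, x ≥ 0  →  Dual min bᵀy s.t. Aᵀy ≥ c, y ≥ 0.

Minimize: z = 6y1 + 5y2 + 25y3

Subject to:
  y1 + 3y3 ≥ -3
  y2 + 3y3 ≥ 7
  y1, y2, y3 ≥ 0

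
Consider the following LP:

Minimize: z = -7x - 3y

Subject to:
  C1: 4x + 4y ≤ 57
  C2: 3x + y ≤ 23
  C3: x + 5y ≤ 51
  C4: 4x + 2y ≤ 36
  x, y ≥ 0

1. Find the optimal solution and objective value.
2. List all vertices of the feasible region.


1. x = 5, y = 8, z = -59
2. (0, 0), (7.667, 0), (5, 8), (4.333, 9.333), (0, 10.2)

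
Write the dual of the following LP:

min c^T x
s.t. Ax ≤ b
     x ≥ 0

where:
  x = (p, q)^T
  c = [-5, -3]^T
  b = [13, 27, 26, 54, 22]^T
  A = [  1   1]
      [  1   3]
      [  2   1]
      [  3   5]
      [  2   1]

Primal min cᵀx s.t. Ax ≤ b, x ≥ 0  →  Dual max −bᵀy s.t. Aᵀy ≥ −c, y ≥ 0.

Maximize: z = -13y1 - 27y2 - 26y3 - 54y4 - 22y5

Subject to:
  y1 + y2 + 2y3 + 3y4 + 2y5 ≥ 5
  y1 + 3y2 + y3 + 5y4 + y5 ≥ 3
  y1, y2, y3, y4, y5 ≥ 0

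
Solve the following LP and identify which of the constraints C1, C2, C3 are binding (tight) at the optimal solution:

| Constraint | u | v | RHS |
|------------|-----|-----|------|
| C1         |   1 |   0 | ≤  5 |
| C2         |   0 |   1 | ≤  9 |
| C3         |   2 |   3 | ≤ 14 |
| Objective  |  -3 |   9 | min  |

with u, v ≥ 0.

At u = 5, v = 0, compute slack b - a·x for each constraint:
  C1: 5 − 5 = 0  (binding)
  C2: 9 − 0 = 9  (slack)
  C3: 14 − 10 = 4  (slack)

Optimal: u = 5, v = 0
Binding: C1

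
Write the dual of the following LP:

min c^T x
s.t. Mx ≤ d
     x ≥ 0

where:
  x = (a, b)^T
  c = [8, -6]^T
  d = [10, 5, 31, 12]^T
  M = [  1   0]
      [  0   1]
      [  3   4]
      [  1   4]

Primal min cᵀx s.t. Ax ≤ b, x ≥ 0  →  Dual max −bᵀy s.t. Aᵀy ≥ −c, y ≥ 0.

Maximize: z = -10y1 - 5y2 - 31y3 - 12y4

Subject to:
  y1 + 3y3 + y4 ≥ -8
  y2 + 4y3 + 4y4 ≥ 6
  y1, y2, y3, y4 ≥ 0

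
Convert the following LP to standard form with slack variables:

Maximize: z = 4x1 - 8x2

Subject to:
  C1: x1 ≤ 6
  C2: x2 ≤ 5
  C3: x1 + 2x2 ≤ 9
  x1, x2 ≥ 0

max z = 4x1 - 8x2

s.t.
  x1 + s1 = 6
  x2 + s2 = 5
  x1 + 2x2 + s3 = 9
  x1, x2, s1, s2, s3 ≥ 0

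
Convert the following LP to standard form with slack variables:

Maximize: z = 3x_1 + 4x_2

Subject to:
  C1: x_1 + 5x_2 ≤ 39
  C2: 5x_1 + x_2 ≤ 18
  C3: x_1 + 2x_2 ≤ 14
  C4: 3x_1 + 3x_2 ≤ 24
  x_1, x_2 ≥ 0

max z = 3x_1 + 4x_2

s.t.
  x_1 + 5x_2 + s1 = 39
  5x_1 + x_2 + s2 = 18
  x_1 + 2x_2 + s3 = 14
  3x_1 + 3x_2 + s4 = 24
  x_1, x_2, s1, s2, s3, s4 ≥ 0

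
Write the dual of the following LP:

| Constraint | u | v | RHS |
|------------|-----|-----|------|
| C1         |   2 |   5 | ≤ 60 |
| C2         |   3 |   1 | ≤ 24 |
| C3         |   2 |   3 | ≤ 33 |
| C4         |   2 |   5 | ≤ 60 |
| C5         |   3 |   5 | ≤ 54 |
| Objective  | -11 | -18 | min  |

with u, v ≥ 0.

Primal min cᵀx s.t. Ax ≤ b, x ≥ 0  →  Dual max −bᵀy s.t. Aᵀy ≥ −c, y ≥ 0.

Maximize: z = -60y1 - 24y2 - 33y3 - 60y4 - 54y5

Subject to:
  2y1 + 3y2 + 2y3 + 2y4 + 3y5 ≥ 11
  5y1 + y2 + 3y3 + 5y4 + 5y5 ≥ 18
  y1, y2, y3, y4, y5 ≥ 0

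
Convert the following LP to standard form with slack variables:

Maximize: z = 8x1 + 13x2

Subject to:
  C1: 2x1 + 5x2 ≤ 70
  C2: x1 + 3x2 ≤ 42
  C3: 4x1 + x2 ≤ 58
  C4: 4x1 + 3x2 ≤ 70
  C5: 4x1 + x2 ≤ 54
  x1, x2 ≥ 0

max z = 8x1 + 13x2

s.t.
  2x1 + 5x2 + s1 = 70
  x1 + 3x2 + s2 = 42
  4x1 + x2 + s3 = 58
  4x1 + 3x2 + s4 = 70
  4x1 + x2 + s5 = 54
  x1, x2, s1, s2, s3, s4, s5 ≥ 0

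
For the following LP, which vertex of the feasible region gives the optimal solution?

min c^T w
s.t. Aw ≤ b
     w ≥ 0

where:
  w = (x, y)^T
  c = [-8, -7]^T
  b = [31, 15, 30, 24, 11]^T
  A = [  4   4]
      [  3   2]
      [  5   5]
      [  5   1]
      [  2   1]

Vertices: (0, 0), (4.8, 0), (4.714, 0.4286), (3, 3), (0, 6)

Evaluate the objective at each vertex of the feasible region:
  z(0, 0) = 0
  z(4.8, 0) = -38.4
  z(4.714, 0.4286) = -40.71
  z(3, 3) = -45  ←
  z(0, 6) = -42
The minimum is at x = 3, y = 3.

(3, 3)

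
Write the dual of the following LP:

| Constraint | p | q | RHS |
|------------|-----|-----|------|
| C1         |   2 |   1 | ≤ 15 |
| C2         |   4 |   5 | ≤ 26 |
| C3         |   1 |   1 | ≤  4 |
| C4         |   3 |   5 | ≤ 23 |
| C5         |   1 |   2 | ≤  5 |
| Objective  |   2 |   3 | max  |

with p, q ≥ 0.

Primal max cᵀx s.t. Ax ≤ b, x ≥ 0  →  Dual min bᵀy s.t. Aᵀy ≥ c, y ≥ 0.

Minimize: z = 15y1 + 26y2 + 4y3 + 23y4 + 5y5

Subject to:
  2y1 + 4y2 + y3 + 3y4 + y5 ≥ 2
  y1 + 5y2 + y3 + 5y4 + 2y5 ≥ 3
  y1, y2, y3, y4, y5 ≥ 0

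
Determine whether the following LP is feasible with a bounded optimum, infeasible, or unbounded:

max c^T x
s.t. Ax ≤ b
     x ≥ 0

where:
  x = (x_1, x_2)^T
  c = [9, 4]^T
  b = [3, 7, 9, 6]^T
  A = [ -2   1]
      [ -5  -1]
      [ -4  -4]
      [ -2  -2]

Unbounded (objective can increase without bound)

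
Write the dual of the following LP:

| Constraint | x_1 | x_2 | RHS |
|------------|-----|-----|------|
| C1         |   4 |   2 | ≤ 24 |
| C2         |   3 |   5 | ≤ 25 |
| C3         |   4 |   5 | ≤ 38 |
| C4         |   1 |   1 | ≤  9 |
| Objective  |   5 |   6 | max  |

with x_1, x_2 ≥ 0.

Primal max cᵀx s.t. Ax ≤ b, x ≥ 0  →  Dual min bᵀy s.t. Aᵀy ≥ c, y ≥ 0.

Minimize: z = 24y1 + 25y2 + 38y3 + 9y4

Subject to:
  4y1 + 3y2 + 4y3 + y4 ≥ 5
  2y1 + 5y2 + 5y3 + y4 ≥ 6
  y1, y2, y3, y4 ≥ 0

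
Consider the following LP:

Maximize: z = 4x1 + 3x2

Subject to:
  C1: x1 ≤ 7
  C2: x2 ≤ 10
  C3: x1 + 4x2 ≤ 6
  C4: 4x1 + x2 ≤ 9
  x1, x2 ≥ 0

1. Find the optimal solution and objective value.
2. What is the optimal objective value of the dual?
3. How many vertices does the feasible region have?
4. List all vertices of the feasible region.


1. x1 = 2, x2 = 1, z = 11
2. 11
3. 4
4. (0, 0), (2.25, 0), (2, 1), (0, 1.5)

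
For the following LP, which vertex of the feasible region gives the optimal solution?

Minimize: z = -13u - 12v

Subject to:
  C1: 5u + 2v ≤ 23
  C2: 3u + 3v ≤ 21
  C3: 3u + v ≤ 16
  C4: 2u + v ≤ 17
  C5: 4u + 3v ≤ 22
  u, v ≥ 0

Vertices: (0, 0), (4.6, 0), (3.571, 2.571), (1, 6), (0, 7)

Evaluate the objective at each vertex of the feasible region:
  z(0, 0) = 0
  z(4.6, 0) = -59.8
  z(3.571, 2.571) = -77.29
  z(1, 6) = -85  ←
  z(0, 7) = -84
The minimum is at u = 1, v = 6.

(1, 6)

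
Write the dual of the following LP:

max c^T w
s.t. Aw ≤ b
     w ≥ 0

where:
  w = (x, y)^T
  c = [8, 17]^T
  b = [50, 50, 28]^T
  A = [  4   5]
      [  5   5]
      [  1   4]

Primal max cᵀx s.t. Ax ≤ b, x ≥ 0  →  Dual min bᵀy s.t. Aᵀy ≥ c, y ≥ 0.

Minimize: z = 50y1 + 50y2 + 28y3

Subject to:
  4y1 + 5y2 + y3 ≥ 8
  5y1 + 5y2 + 4y3 ≥ 17
  y1, y2, y3 ≥ 0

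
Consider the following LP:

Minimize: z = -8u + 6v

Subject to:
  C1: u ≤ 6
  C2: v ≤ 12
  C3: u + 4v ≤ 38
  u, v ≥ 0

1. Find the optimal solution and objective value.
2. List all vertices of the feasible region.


1. u = 6, v = 0, z = -48
2. (0, 0), (6, 0), (6, 8), (0, 9.5)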